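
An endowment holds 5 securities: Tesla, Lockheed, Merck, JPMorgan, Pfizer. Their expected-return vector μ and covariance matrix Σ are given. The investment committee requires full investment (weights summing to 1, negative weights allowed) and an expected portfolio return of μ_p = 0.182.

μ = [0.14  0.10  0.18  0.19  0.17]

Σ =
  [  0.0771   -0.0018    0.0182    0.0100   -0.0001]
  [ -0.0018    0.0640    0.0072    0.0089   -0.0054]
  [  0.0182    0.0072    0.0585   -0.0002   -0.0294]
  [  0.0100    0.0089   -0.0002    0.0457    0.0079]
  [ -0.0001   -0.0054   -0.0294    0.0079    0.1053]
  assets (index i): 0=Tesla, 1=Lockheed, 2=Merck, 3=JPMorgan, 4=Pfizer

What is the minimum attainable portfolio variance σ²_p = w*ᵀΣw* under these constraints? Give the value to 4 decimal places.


0.0172

p=Σ⁻¹μ = [0.4097  0.8394  4.1410  3.4812  2.5529]
q=Σ⁻¹𝟙 = [6.2705  12.5104  21.1321  15.5946  14.8744]
a=μᵀp=1.982113  b=𝟙ᵀp=11.424293  c=𝟙ᵀq=70.381909  D=ac−b²=8.990428
λ₁=(c·0.182−b)/D = (70.381909·0.182−11.424293)/8.990428 = 0.154077
λ₂=(a−b·0.182)/D = (1.982113−11.424293·0.182)/8.990428 = -0.010801
w* = 0.154077·p + -0.010801·q:
  w_0 = 0.154077·0.4097 + -0.010801·6.2705 = -0.0046  (Tesla)
  w_1 = 0.154077·0.8394 + -0.010801·12.5104 = -0.0058  (Lockheed)
  w_2 = 0.154077·4.1410 + -0.010801·21.1321 = 0.4098  (Merck)
  w_3 = 0.154077·3.4812 + -0.010801·15.5946 = 0.3679  (JPMorgan)
  w_4 = 0.154077·2.5529 + -0.010801·14.8744 = 0.2327  (Pfizer)
Σw_i=1.0000  μᵀw=0.1820
σ²=wᵀΣw=λ₁·μ_p+λ₂ = 0.154077·0.182 + -0.010801 = 0.017241 ≈ 0.0172


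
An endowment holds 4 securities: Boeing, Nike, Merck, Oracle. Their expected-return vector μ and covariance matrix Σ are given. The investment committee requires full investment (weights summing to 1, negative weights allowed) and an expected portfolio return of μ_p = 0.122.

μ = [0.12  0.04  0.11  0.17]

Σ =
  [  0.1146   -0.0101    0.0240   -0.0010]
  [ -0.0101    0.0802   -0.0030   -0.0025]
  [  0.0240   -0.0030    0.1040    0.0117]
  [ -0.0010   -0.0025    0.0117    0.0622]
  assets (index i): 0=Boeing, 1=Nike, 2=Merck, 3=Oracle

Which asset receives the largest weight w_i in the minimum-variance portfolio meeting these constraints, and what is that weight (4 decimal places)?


Oracle (0.4404)

p=Σ⁻¹μ = [1.0214  0.7311  0.5419  2.6770]
q=Σ⁻¹𝟙 = [8.8166  14.2993  6.2359  15.6206]
a=μᵀp=0.666514  b=𝟙ᵀp=4.971429  c=𝟙ᵀq=44.972524  D=ac−b²=5.259695
λ₁=(c·0.122−b)/D = (44.972524·0.122−4.971429)/5.259695 = 0.097956
λ₂=(a−b·0.122)/D = (0.666514−4.971429·0.122)/5.259695 = 0.011407
w* = 0.097956·p + 0.011407·q:
  w_0 = 0.097956·1.0214 + 0.011407·8.8166 = 0.2006  (Boeing)
  w_1 = 0.097956·0.7311 + 0.011407·14.2993 = 0.2347  (Nike)
  w_2 = 0.097956·0.5419 + 0.011407·6.2359 = 0.1242  (Merck)
  w_3 = 0.097956·2.6770 + 0.011407·15.6206 = 0.4404  (Oracle)
Σw_i=1.0000  μᵀw=0.1220
σ²=wᵀΣw=λ₁·μ_p+λ₂ = 0.097956·0.122 + 0.011407 = 0.023358 ≈ 0.0234


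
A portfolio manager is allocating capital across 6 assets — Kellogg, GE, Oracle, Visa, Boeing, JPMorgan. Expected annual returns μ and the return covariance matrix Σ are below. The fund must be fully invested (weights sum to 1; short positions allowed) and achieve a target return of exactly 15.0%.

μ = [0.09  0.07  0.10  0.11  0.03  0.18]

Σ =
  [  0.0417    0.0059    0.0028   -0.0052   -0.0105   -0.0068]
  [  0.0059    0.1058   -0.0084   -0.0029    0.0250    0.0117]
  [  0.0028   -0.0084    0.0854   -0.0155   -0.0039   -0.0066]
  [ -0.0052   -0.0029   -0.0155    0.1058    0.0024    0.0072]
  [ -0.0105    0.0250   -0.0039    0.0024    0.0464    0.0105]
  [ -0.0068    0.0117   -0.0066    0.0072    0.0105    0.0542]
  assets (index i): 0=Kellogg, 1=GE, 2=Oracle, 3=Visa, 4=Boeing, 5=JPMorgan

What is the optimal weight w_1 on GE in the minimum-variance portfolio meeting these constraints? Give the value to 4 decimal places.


u=Σ⁻¹μ = [2.8821  0.1490  1.6024  1.1645  0.4787  3.5982]
v=Σ⁻¹𝟙 = [33.4600  1.2134  15.3633  11.5957  25.1220  17.8498]
a=μᵀu=1.220181  b=𝟙ᵀu=9.874815  c=𝟙ᵀv=104.604130  D=ac−b²=30.123968
λ₁=(c·0.150−b)/D = (104.604130·0.150−9.874815)/30.123968 = 0.193062
λ₂=(a−b·0.150)/D = (1.220181−9.874815·0.150)/30.123968 = -0.008666
w* = 0.193062·u + -0.008666·v:
  w_0 = 0.193062·2.8821 + -0.008666·33.4600 = 0.2665  (Kellogg)
  w_1 = 0.193062·0.1490 + -0.008666·1.2134 = 0.0183  (GE)
  w_2 = 0.193062·1.6024 + -0.008666·15.3633 = 0.1762  (Oracle)
  w_3 = 0.193062·1.1645 + -0.008666·11.5957 = 0.1243  (Visa)
  w_4 = 0.193062·0.4787 + -0.008666·25.1220 = -0.1253  (Boeing)
  w_5 = 0.193062·3.5982 + -0.008666·17.8498 = 0.5400  (JPMorgan)
Σw_i=1.0000  μᵀw=0.1500
σ²=wᵀΣw=λ₁·μ_p+λ₂ = 0.193062·0.150 + -0.008666 = 0.020294 ≈ 0.0203

0.0183


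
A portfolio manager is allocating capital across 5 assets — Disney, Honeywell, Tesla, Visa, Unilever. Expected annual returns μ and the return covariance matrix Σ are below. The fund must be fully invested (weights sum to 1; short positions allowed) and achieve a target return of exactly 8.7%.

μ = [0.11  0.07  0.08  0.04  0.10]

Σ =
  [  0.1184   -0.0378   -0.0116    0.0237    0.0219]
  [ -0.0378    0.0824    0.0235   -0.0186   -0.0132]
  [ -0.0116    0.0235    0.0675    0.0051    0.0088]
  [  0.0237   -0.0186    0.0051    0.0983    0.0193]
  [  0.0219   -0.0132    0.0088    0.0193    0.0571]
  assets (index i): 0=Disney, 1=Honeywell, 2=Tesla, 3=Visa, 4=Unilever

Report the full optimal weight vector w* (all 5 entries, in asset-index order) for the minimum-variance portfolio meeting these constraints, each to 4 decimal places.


0.2209  0.3050  0.1358  0.0557  0.2826

u=Σ⁻¹μ = [1.1645  1.4475  0.6791  0.0680  1.5117]
v=Σ⁻¹𝟙 = [11.1400  19.0597  7.6960  7.9928  13.7589]
a=μᵀu=0.437642  b=𝟙ᵀu=4.870872  c=𝟙ᵀv=59.647529  D=ac−b²=2.378848
λ₁=(c·0.087−b)/D = (59.647529·0.087−4.870872)/2.378848 = 0.133873
λ₂=(a−b·0.087)/D = (0.437642−4.870872·0.087)/2.378848 = 0.005833
w* = 0.133873·u + 0.005833·v:
  w_0 = 0.133873·1.1645 + 0.005833·11.1400 = 0.2209  (Disney)
  w_1 = 0.133873·1.4475 + 0.005833·19.0597 = 0.3050  (Honeywell)
  w_2 = 0.133873·0.6791 + 0.005833·7.6960 = 0.1358  (Tesla)
  w_3 = 0.133873·0.0680 + 0.005833·7.9928 = 0.0557  (Visa)
  w_4 = 0.133873·1.5117 + 0.005833·13.7589 = 0.2826  (Unilever)
Σw_i=1.0000  μᵀw=0.0870
σ²=wᵀΣw=λ₁·μ_p+λ₂ = 0.133873·0.087 + 0.005833 = 0.017480 ≈ 0.0175


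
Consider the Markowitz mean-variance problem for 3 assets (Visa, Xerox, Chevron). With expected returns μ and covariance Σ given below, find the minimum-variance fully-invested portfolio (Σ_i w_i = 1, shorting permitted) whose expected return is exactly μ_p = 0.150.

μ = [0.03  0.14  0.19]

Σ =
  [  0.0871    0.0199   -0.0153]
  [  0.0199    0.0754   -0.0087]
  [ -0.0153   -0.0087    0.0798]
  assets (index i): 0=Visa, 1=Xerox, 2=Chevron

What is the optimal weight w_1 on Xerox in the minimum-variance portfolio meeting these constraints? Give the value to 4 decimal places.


p=Σ⁻¹μ = [0.3397  2.0755  2.6723]
q=Σ⁻¹𝟙 = [11.5449  12.0688  16.0606]
a=μᵀp=0.808501  b=𝟙ᵀp=5.087483  c=𝟙ᵀq=39.674217  D=ac−b²=6.194178
λ₁=(c·0.150−b)/D = (39.674217·0.150−5.087483)/6.194178 = 0.139429
λ₂=(a−b·0.150)/D = (0.808501−5.087483·0.150)/6.194178 = 0.007326
w* = 0.139429·p + 0.007326·q:
  w_0 = 0.139429·0.3397 + 0.007326·11.5449 = 0.1319  (Visa)
  w_1 = 0.139429·2.0755 + 0.007326·12.0688 = 0.3778  (Xerox)
  w_2 = 0.139429·2.6723 + 0.007326·16.0606 = 0.4903  (Chevron)
Σw_i=1.0000  μᵀw=0.1500
σ²=wᵀΣw=λ₁·μ_p+λ₂ = 0.139429·0.150 + 0.007326 = 0.028240 ≈ 0.0282

0.3778


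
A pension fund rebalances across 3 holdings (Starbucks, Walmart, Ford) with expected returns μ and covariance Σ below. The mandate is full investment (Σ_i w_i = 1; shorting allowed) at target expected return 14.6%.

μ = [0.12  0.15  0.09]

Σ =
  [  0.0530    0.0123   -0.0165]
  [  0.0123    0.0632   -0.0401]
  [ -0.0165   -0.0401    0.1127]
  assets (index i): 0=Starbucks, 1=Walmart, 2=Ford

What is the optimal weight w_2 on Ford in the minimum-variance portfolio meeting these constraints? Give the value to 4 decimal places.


u=Σ⁻¹μ = [2.1967  3.4313  2.3411]
v=Σ⁻¹𝟙 = [19.4668  25.1504  20.6720]
a=μᵀu=0.988993  b=𝟙ᵀu=7.969049  c=𝟙ᵀv=65.289138  D=ac−b²=1.064728
λ₁=(c·0.146−b)/D = (65.289138·0.146−7.969049)/1.064728 = 1.468135
λ₂=(a−b·0.146)/D = (0.988993−7.969049·0.146)/1.064728 = -0.163881
w* = 1.468135·u + -0.163881·v:
  w_0 = 1.468135·2.1967 + -0.163881·19.4668 = 0.0348  (Starbucks)
  w_1 = 1.468135·3.4313 + -0.163881·25.1504 = 0.9160  (Walmart)
  w_2 = 1.468135·2.3411 + -0.163881·20.6720 = 0.0493  (Ford)
Σw_i=1.0000  μᵀw=0.1460
σ²=wᵀΣw=λ₁·μ_p+λ₂ = 1.468135·0.146 + -0.163881 = 0.050467 ≈ 0.0505

0.0493


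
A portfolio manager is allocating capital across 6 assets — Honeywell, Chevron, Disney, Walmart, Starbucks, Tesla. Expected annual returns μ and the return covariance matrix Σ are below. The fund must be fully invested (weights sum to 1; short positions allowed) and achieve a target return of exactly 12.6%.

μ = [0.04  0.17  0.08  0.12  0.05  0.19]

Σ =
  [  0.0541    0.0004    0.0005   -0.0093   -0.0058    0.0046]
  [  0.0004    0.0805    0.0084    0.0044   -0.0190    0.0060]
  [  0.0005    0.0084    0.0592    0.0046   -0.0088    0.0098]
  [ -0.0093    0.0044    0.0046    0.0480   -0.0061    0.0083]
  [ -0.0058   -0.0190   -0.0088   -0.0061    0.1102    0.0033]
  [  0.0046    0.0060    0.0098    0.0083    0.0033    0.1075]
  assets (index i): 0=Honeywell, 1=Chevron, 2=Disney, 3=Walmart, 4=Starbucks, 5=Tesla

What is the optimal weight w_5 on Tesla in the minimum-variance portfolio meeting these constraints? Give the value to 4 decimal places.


0.1757

x=Σ⁻¹μ = [1.1186  2.0358  0.8030  2.3544  1.0185  1.3197]
y=Σ⁻¹𝟙 = [23.6539  12.6876  14.5827  24.0666  14.8856  3.9375]
a=μᵀx=1.039269  b=𝟙ᵀx=8.650066  c=𝟙ᵀy=93.813987  D=ac−b²=22.674325
λ₁=(c·0.126−b)/D = (93.813987·0.126−8.650066)/22.674325 = 0.139828
λ₂=(a−b·0.126)/D = (1.039269−8.650066·0.126)/22.674325 = -0.002233
w* = 0.139828·x + -0.002233·y:
  w_0 = 0.139828·1.1186 + -0.002233·23.6539 = 0.1036  (Honeywell)
  w_1 = 0.139828·2.0358 + -0.002233·12.6876 = 0.2563  (Chevron)
  w_2 = 0.139828·0.8030 + -0.002233·14.5827 = 0.0797  (Disney)
  w_3 = 0.139828·2.3544 + -0.002233·24.0666 = 0.2755  (Walmart)
  w_4 = 0.139828·1.0185 + -0.002233·14.8856 = 0.1092  (Starbucks)
  w_5 = 0.139828·1.3197 + -0.002233·3.9375 = 0.1757  (Tesla)
Σw_i=1.0000  μᵀw=0.1260
σ²=wᵀΣw=λ₁·μ_p+λ₂ = 0.139828·0.126 + -0.002233 = 0.015385 ≈ 0.0154


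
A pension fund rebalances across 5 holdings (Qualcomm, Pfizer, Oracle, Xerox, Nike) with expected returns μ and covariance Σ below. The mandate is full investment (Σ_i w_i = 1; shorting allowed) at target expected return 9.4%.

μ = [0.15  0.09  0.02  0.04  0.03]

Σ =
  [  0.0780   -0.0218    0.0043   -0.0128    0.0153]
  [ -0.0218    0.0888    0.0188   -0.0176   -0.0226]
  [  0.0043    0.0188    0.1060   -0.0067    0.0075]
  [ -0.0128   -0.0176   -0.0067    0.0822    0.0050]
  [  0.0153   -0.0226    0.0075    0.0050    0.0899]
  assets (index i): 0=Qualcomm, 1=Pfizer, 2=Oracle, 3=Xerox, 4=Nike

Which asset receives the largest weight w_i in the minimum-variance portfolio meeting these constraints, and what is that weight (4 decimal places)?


Qualcomm (0.3583)

x=Σ⁻¹μ = [2.6571  2.0598  -0.2266  1.3019  0.3458]
y=Σ⁻¹𝟙 = [19.5471  21.8426  5.1729  19.5919  11.7666]
a=μᵀx=0.641866  b=𝟙ᵀx=6.138025  c=𝟙ᵀy=77.921023  D=ac−b²=12.339499
λ₁=(c·0.094−b)/D = (77.921023·0.094−6.138025)/12.339499 = 0.096159
λ₂=(a−b·0.094)/D = (0.641866−6.138025·0.094)/12.339499 = 0.005259
w* = 0.096159·x + 0.005259·y:
  w_0 = 0.096159·2.6571 + 0.005259·19.5471 = 0.3583  (Qualcomm)
  w_1 = 0.096159·2.0598 + 0.005259·21.8426 = 0.3129  (Pfizer)
  w_2 = 0.096159·-0.2266 + 0.005259·5.1729 = 0.0054  (Oracle)
  w_3 = 0.096159·1.3019 + 0.005259·19.5919 = 0.2282  (Xerox)
  w_4 = 0.096159·0.3458 + 0.005259·11.7666 = 0.0951  (Nike)
Σw_i=1.0000  μᵀw=0.0940
σ²=wᵀΣw=λ₁·μ_p+λ₂ = 0.096159·0.094 + 0.005259 = 0.014298 ≈ 0.0143


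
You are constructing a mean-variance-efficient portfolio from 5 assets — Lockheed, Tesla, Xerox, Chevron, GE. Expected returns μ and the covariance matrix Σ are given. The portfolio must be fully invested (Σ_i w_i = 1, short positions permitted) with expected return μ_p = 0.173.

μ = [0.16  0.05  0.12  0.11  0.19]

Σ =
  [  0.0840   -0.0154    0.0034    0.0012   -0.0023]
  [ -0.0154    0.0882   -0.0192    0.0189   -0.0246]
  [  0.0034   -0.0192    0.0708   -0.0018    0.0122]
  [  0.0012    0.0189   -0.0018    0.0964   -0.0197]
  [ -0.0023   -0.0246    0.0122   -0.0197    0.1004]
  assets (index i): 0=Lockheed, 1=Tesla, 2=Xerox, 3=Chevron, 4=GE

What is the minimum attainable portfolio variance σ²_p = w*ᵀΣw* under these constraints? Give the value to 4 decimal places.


0.0383

x=Σ⁻¹μ = [2.1978  1.7082  1.6697  1.3033  2.4142]
y=Σ⁻¹𝟙 = [15.1185  19.6577  16.3849  9.7101  15.0373]
a=μᵀx=1.239486  b=𝟙ᵀx=9.293232  c=𝟙ᵀy=75.908513  D=ac−b²=7.723403
λ₁=(c·0.173−b)/D = (75.908513·0.173−9.293232)/7.723403 = 0.497053
λ₂=(a−b·0.173)/D = (1.239486−9.293232·0.173)/7.723403 = -0.047679
w* = 0.497053·x + -0.047679·y:
  w_0 = 0.497053·2.1978 + -0.047679·15.1185 = 0.3716  (Lockheed)
  w_1 = 0.497053·1.7082 + -0.047679·19.6577 = -0.0882  (Tesla)
  w_2 = 0.497053·1.6697 + -0.047679·16.3849 = 0.0487  (Xerox)
  w_3 = 0.497053·1.3033 + -0.047679·9.7101 = 0.1849  (Chevron)
  w_4 = 0.497053·2.4142 + -0.047679·15.0373 = 0.4830  (GE)
Σw_i=1.0000  μᵀw=0.1730
σ²=wᵀΣw=λ₁·μ_p+λ₂ = 0.497053·0.173 + -0.047679 = 0.038311 ≈ 0.0383


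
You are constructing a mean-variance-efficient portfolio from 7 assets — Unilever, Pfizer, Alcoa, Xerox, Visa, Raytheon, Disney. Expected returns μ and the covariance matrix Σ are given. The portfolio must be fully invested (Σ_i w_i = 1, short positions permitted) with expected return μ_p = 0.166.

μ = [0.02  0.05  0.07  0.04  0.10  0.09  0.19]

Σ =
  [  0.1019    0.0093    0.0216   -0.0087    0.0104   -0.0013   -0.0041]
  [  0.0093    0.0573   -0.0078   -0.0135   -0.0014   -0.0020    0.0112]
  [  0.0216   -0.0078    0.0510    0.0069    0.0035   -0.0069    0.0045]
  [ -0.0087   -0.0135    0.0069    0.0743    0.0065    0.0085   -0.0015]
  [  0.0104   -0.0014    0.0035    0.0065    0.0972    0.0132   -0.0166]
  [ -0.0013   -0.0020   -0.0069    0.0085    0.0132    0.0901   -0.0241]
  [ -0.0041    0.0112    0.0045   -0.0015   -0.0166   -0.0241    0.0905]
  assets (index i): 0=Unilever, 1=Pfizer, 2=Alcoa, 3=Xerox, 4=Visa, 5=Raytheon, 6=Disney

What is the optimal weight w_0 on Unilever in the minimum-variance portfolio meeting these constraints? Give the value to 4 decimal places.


-0.1158

u=Σ⁻¹μ = [-0.1450  0.7363  1.4145  0.2862  1.2080  1.6093  2.5863]
v=Σ⁻¹𝟙 = [4.9324  20.5943  18.9009  13.9144  8.8224  14.0467  13.3741]
a=μᵀu=0.901406  b=𝟙ᵀu=7.695529  c=𝟙ᵀv=94.585190  D=ac−b²=26.038483
λ₁=(c·0.166−b)/D = (94.585190·0.166−7.695529)/26.038483 = 0.307453
λ₂=(a−b·0.166)/D = (0.901406−7.695529·0.166)/26.038483 = -0.014442
w* = 0.307453·u + -0.014442·v:
  w_0 = 0.307453·-0.1450 + -0.014442·4.9324 = -0.1158  (Unilever)
  w_1 = 0.307453·0.7363 + -0.014442·20.5943 = -0.0711  (Pfizer)
  w_2 = 0.307453·1.4145 + -0.014442·18.9009 = 0.1619  (Alcoa)
  w_3 = 0.307453·0.2862 + -0.014442·13.9144 = -0.1130  (Xerox)
  w_4 = 0.307453·1.2080 + -0.014442·8.8224 = 0.2440  (Visa)
  w_5 = 0.307453·1.6093 + -0.014442·14.0467 = 0.2919  (Raytheon)
  w_6 = 0.307453·2.5863 + -0.014442·13.3741 = 0.6020  (Disney)
Σw_i=1.0000  μᵀw=0.1660
σ²=wᵀΣw=λ₁·μ_p+λ₂ = 0.307453·0.166 + -0.014442 = 0.036595 ≈ 0.0366


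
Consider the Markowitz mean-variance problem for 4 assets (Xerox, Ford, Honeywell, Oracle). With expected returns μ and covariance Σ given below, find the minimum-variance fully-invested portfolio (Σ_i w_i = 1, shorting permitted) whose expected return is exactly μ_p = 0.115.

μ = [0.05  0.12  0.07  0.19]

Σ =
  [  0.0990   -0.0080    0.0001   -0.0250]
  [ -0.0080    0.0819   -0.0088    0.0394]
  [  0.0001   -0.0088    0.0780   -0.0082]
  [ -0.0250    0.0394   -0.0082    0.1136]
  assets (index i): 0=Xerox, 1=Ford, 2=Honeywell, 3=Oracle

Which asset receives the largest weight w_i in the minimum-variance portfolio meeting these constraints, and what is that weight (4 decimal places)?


p=Σ⁻¹μ = [0.9970  0.8853  1.1715  1.6694]
q=Σ⁻¹𝟙 = [13.2449  10.7488  14.9698  9.0702]
a=μᵀp=0.555293  b=𝟙ᵀp=4.723320  c=𝟙ᵀq=48.033673  D=ac−b²=4.363013
λ₁=(c·0.115−b)/D = (48.033673·0.115−4.723320)/4.363013 = 0.183486
λ₂=(a−b·0.115)/D = (0.555293−4.723320·0.115)/4.363013 = 0.002776
w* = 0.183486·p + 0.002776·q:
  w_0 = 0.183486·0.9970 + 0.002776·13.2449 = 0.2197  (Xerox)
  w_1 = 0.183486·0.8853 + 0.002776·10.7488 = 0.1923  (Ford)
  w_2 = 0.183486·1.1715 + 0.002776·14.9698 = 0.2565  (Honeywell)
  w_3 = 0.183486·1.6694 + 0.002776·9.0702 = 0.3315  (Oracle)
Σw_i=1.0000  μᵀw=0.1150
σ²=wᵀΣw=λ₁·μ_p+λ₂ = 0.183486·0.115 + 0.002776 = 0.023877 ≈ 0.0239

Oracle (0.3315)


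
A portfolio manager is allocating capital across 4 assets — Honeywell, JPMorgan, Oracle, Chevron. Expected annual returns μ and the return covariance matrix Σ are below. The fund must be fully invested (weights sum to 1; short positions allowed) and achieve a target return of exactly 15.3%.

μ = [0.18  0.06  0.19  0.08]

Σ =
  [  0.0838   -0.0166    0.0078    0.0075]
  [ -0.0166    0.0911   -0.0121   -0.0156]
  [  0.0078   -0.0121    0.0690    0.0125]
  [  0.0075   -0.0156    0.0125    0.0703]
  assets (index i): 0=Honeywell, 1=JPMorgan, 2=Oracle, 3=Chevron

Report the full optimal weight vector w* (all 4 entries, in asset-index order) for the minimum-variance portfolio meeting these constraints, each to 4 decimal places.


0.3212  0.1951  0.4071  0.0766

x=Σ⁻¹μ = [2.1359  1.5321  2.6394  0.7808]
y=Σ⁻¹𝟙 = [12.8721  17.5751  13.5205  14.3474]
a=μᵀx=1.040337  b=𝟙ᵀx=7.088174  c=𝟙ᵀy=58.315163  D=ac−b²=10.425222
λ₁=(c·0.153−b)/D = (58.315163·0.153−7.088174)/10.425222 = 0.175924
λ₂=(a−b·0.153)/D = (1.040337−7.088174·0.153)/10.425222 = -0.004235
w* = 0.175924·x + -0.004235·y:
  w_0 = 0.175924·2.1359 + -0.004235·12.8721 = 0.3212  (Honeywell)
  w_1 = 0.175924·1.5321 + -0.004235·17.5751 = 0.1951  (JPMorgan)
  w_2 = 0.175924·2.6394 + -0.004235·13.5205 = 0.4071  (Oracle)
  w_3 = 0.175924·0.7808 + -0.004235·14.3474 = 0.0766  (Chevron)
Σw_i=1.0000  μᵀw=0.1530
σ²=wᵀΣw=λ₁·μ_p+λ₂ = 0.175924·0.153 + -0.004235 = 0.022681 ≈ 0.0227


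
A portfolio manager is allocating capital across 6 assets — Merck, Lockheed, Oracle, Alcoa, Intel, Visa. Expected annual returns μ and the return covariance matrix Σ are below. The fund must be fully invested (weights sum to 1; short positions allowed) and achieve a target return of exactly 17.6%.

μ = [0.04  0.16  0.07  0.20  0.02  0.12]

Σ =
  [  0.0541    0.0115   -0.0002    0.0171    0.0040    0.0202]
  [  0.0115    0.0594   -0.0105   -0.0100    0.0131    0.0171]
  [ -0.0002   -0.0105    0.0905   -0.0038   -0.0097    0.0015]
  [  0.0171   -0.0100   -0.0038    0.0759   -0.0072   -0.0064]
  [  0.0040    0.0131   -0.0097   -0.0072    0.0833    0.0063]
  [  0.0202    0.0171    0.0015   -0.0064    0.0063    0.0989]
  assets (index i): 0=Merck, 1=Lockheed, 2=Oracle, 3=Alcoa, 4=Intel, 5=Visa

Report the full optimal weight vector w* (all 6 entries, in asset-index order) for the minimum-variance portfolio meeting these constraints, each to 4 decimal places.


-0.1838  0.4208  0.1641  0.4376  0.0234  0.1378

x=Σ⁻¹μ = [-1.5784  3.4828  1.3235  3.6260  0.1496  1.1386]
y=Σ⁻¹𝟙 = [6.8238  16.5605  14.8265  16.1764  11.7492  5.9277]
a=μᵀx=1.451572  b=𝟙ᵀx=8.142060  c=𝟙ᵀy=72.063956  D=ac−b²=38.312907
λ₁=(c·0.176−b)/D = (72.063956·0.176−8.142060)/38.312907 = 0.118529
λ₂=(a−b·0.176)/D = (1.451572−8.142060·0.176)/38.312907 = 0.000485
w* = 0.118529·x + 0.000485·y:
  w_0 = 0.118529·-1.5784 + 0.000485·6.8238 = -0.1838  (Merck)
  w_1 = 0.118529·3.4828 + 0.000485·16.5605 = 0.4208  (Lockheed)
  w_2 = 0.118529·1.3235 + 0.000485·14.8265 = 0.1641  (Oracle)
  w_3 = 0.118529·3.6260 + 0.000485·16.1764 = 0.4376  (Alcoa)
  w_4 = 0.118529·0.1496 + 0.000485·11.7492 = 0.0234  (Intel)
  w_5 = 0.118529·1.1386 + 0.000485·5.9277 = 0.1378  (Visa)
Σw_i=1.0000  μᵀw=0.1760
σ²=wᵀΣw=λ₁·μ_p+λ₂ = 0.118529·0.176 + 0.000485 = 0.021346 ≈ 0.0213


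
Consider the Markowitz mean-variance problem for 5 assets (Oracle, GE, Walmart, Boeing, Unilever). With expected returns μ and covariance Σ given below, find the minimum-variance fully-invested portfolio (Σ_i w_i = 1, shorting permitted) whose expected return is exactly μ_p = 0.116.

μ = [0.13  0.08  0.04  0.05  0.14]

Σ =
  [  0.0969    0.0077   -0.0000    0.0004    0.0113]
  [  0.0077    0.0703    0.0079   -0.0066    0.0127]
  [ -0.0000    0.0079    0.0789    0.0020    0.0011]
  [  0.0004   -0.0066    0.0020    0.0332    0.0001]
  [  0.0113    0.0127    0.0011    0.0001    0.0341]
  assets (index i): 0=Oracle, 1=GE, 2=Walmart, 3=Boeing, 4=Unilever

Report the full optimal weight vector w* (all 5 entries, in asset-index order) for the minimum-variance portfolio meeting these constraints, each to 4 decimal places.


x=Σ⁻¹μ = [0.8743  0.4943  0.3675  1.5607  3.6153]
y=Σ⁻¹𝟙 = [6.6735  11.2194  10.4368  31.5739  22.5063]
a=μᵀx=0.752083  b=𝟙ᵀx=6.912155  c=𝟙ᵀy=82.409876  D=ac−b²=14.201159
λ₁=(c·0.116−b)/D = (82.409876·0.116−6.912155)/14.201159 = 0.186421
λ₂=(a−b·0.116)/D = (0.752083−6.912155·0.116)/14.201159 = -0.003502
w* = 0.186421·x + -0.003502·y:
  w_0 = 0.186421·0.8743 + -0.003502·6.6735 = 0.1396  (Oracle)
  w_1 = 0.186421·0.4943 + -0.003502·11.2194 = 0.0529  (GE)
  w_2 = 0.186421·0.3675 + -0.003502·10.4368 = 0.0320  (Walmart)
  w_3 = 0.186421·1.5607 + -0.003502·31.5739 = 0.1804  (Boeing)
  w_4 = 0.186421·3.6153 + -0.003502·22.5063 = 0.5952  (Unilever)
Σw_i=1.0000  μᵀw=0.1160
σ²=wᵀΣw=λ₁·μ_p+λ₂ = 0.186421·0.116 + -0.003502 = 0.018123 ≈ 0.0181

0.1396  0.0529  0.0320  0.1804  0.5952


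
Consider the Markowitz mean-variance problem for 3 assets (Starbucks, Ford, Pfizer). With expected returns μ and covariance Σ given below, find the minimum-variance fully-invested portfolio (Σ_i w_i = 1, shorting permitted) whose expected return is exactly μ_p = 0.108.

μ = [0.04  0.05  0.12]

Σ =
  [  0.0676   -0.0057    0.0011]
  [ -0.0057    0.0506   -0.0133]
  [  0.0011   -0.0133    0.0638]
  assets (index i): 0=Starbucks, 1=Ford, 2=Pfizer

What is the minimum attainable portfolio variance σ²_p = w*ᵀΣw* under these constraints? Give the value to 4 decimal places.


0.0409

g=Σ⁻¹μ = [0.6947  1.6479  2.2124]
h=Σ⁻¹𝟙 = [16.7423  27.1822  21.0518]
a=μᵀg=0.375675  b=𝟙ᵀg=4.555025  c=𝟙ᵀh=64.976394  D=ac−b²=3.661750
λ₁=(c·0.108−b)/D = (64.976394·0.108−4.555025)/3.661750 = 0.672472
λ₂=(a−b·0.108)/D = (0.375675−4.555025·0.108)/3.661750 = -0.031752
w* = 0.672472·g + -0.031752·h:
  w_0 = 0.672472·0.6947 + -0.031752·16.7423 = -0.0645  (Starbucks)
  w_1 = 0.672472·1.6479 + -0.031752·27.1822 = 0.2451  (Ford)
  w_2 = 0.672472·2.2124 + -0.031752·21.0518 = 0.8194  (Pfizer)
Σw_i=1.0000  μᵀw=0.1080
σ²=wᵀΣw=λ₁·μ_p+λ₂ = 0.672472·0.108 + -0.031752 = 0.040875 ≈ 0.0409


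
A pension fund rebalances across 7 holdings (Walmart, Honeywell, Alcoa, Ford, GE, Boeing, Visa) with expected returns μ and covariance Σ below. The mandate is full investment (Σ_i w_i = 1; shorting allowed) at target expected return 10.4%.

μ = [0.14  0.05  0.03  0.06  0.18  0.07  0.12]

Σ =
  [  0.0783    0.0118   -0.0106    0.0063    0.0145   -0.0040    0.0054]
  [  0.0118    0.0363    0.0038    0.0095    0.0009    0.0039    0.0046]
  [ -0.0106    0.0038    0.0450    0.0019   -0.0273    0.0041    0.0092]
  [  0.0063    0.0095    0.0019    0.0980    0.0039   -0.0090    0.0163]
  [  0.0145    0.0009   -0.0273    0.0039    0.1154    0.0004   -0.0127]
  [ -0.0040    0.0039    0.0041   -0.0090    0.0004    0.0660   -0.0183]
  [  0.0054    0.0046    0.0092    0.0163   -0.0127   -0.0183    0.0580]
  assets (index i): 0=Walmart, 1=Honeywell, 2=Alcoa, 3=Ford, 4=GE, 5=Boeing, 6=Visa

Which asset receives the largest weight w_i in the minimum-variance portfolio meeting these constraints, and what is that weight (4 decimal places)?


x=Σ⁻¹μ = [1.5023  0.1212  1.5208  0.1179  2.0113  1.7886  2.6499]
y=Σ⁻¹𝟙 = [10.5491  15.0446  27.0085  5.5875  15.4036  19.0484  18.5946]
a=μᵀx=1.074301  b=𝟙ᵀx=9.711988  c=𝟙ᵀy=111.236255  D=ac−b²=25.178524
λ₁=(c·0.104−b)/D = (111.236255·0.104−9.711988)/25.178524 = 0.073737
λ₂=(a−b·0.104)/D = (1.074301−9.711988·0.104)/25.178524 = 0.002552
w* = 0.073737·x + 0.002552·y:
  w_0 = 0.073737·1.5023 + 0.002552·10.5491 = 0.1377  (Walmart)
  w_1 = 0.073737·0.1212 + 0.002552·15.0446 = 0.0473  (Honeywell)
  w_2 = 0.073737·1.5208 + 0.002552·27.0085 = 0.1811  (Alcoa)
  w_3 = 0.073737·0.1179 + 0.002552·5.5875 = 0.0230  (Ford)
  w_4 = 0.073737·2.0113 + 0.002552·15.4036 = 0.1876  (GE)
  w_5 = 0.073737·1.7886 + 0.002552·19.0484 = 0.1805  (Boeing)
  w_6 = 0.073737·2.6499 + 0.002552·18.5946 = 0.2428  (Visa)
Σw_i=1.0000  μᵀw=0.1040
σ²=wᵀΣw=λ₁·μ_p+λ₂ = 0.073737·0.104 + 0.002552 = 0.010221 ≈ 0.0102

Visa (0.2428)


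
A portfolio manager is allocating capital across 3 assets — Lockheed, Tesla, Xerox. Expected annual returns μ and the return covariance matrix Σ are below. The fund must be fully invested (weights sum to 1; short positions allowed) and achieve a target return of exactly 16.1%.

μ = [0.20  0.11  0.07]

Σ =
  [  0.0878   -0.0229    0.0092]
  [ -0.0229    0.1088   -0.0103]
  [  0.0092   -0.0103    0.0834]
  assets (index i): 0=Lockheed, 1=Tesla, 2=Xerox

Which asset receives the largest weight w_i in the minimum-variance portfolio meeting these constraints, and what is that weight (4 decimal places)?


Lockheed (0.6014)

g=Σ⁻¹μ = [2.6255  1.6348  0.7516]
h=Σ⁻¹𝟙 = [13.5601  13.1930  12.1239]
a=μᵀg=0.757548  b=𝟙ᵀg=5.011939  c=𝟙ᵀh=38.877116  D=ac−b²=4.331736
λ₁=(c·0.161−b)/D = (38.877116·0.161−5.011939)/4.331736 = 0.287939
λ₂=(a−b·0.161)/D = (0.757548−5.011939·0.161)/4.331736 = -0.011398
w* = 0.287939·g + -0.011398·h:
  w_0 = 0.287939·2.6255 + -0.011398·13.5601 = 0.6014  (Lockheed)
  w_1 = 0.287939·1.6348 + -0.011398·13.1930 = 0.3203  (Tesla)
  w_2 = 0.287939·0.7516 + -0.011398·12.1239 = 0.0782  (Xerox)
Σw_i=1.0000  μᵀw=0.1610
σ²=wᵀΣw=λ₁·μ_p+λ₂ = 0.287939·0.161 + -0.011398 = 0.034960 ≈ 0.0350


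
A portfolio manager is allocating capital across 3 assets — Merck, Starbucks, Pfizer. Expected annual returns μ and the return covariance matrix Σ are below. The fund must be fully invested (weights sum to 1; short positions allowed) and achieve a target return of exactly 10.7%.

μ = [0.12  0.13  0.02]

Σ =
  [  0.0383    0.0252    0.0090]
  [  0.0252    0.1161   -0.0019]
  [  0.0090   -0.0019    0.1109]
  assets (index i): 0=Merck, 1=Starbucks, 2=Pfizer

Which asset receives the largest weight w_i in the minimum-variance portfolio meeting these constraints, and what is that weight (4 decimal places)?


Merck (0.7240)

x=Σ⁻¹μ = [2.8068  0.5099  -0.0387]
y=Σ⁻¹𝟙 = [21.7494  4.0123  7.3208]
a=μᵀx=0.402322  b=𝟙ᵀx=3.277943  c=𝟙ᵀy=33.082519  D=ac−b²=2.564921
λ₁=(c·0.107−b)/D = (33.082519·0.107−3.277943)/2.564921 = 0.102103
λ₂=(a−b·0.107)/D = (0.402322−3.277943·0.107)/2.564921 = 0.020111
w* = 0.102103·x + 0.020111·y:
  w_0 = 0.102103·2.8068 + 0.020111·21.7494 = 0.7240  (Merck)
  w_1 = 0.102103·0.5099 + 0.020111·4.0123 = 0.1327  (Starbucks)
  w_2 = 0.102103·-0.0387 + 0.020111·7.3208 = 0.1433  (Pfizer)
Σw_i=1.0000  μᵀw=0.1070
σ²=wᵀΣw=λ₁·μ_p+λ₂ = 0.102103·0.107 + 0.020111 = 0.031036 ≈ 0.0310


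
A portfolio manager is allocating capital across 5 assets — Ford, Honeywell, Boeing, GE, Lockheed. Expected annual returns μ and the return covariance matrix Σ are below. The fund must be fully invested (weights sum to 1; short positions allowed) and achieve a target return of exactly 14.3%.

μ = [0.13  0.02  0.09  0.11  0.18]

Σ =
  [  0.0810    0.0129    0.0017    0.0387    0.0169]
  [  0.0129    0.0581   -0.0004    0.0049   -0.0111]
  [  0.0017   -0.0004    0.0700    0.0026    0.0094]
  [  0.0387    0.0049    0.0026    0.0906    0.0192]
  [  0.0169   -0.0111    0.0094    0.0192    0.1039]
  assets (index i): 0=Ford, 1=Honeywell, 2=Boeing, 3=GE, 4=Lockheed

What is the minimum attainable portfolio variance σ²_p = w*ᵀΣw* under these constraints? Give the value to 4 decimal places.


0.0392

g=Σ⁻¹μ = [1.0243  0.3617  1.0550  0.4235  1.4307]
h=Σ⁻¹𝟙 = [4.7159  17.3685  12.9157  5.9224  8.4502]
a=μᵀg=0.539473  b=𝟙ᵀg=4.295343  c=𝟙ᵀh=49.372633  D=ac−b²=8.185242
λ₁=(c·0.143−b)/D = (49.372633·0.143−4.295343)/8.185242 = 0.337796
λ₂=(a−b·0.143)/D = (0.539473−4.295343·0.143)/8.185242 = -0.009134
w* = 0.337796·g + -0.009134·h:
  w_0 = 0.337796·1.0243 + -0.009134·4.7159 = 0.3029  (Ford)
  w_1 = 0.337796·0.3617 + -0.009134·17.3685 = -0.0365  (Honeywell)
  w_2 = 0.337796·1.0550 + -0.009134·12.9157 = 0.2384  (Boeing)
  w_3 = 0.337796·0.4235 + -0.009134·5.9224 = 0.0890  (GE)
  w_4 = 0.337796·1.4307 + -0.009134·8.4502 = 0.4061  (Lockheed)
Σw_i=1.0000  μᵀw=0.1430
σ²=wᵀΣw=λ₁·μ_p+λ₂ = 0.337796·0.143 + -0.009134 = 0.039171 ≈ 0.0392


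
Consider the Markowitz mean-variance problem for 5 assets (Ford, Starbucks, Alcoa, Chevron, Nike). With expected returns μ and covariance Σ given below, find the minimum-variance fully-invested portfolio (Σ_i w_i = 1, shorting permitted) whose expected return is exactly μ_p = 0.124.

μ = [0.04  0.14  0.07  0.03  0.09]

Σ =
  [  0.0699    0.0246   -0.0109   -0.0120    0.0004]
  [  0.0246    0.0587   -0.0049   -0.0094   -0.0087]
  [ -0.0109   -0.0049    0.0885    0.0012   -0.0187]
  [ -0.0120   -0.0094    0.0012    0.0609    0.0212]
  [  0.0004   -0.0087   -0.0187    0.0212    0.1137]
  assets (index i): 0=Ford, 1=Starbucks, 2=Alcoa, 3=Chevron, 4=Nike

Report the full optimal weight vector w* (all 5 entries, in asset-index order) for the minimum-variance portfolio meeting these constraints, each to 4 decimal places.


p=Σ⁻¹μ = [-0.1514  2.7862  1.1534  0.4856  1.1044]
q=Σ⁻¹𝟙 = [13.9132  16.7958  15.6400  18.2428  9.2021]
a=μᵀp=0.578713  b=𝟙ᵀp=5.378210  c=𝟙ᵀq=73.793882  D=ac−b²=13.780306
λ₁=(c·0.124−b)/D = (73.793882·0.124−5.378210)/13.780306 = 0.273741
λ₂=(a−b·0.124)/D = (0.578713−5.378210·0.124)/13.780306 = -0.006399
w* = 0.273741·p + -0.006399·q:
  w_0 = 0.273741·-0.1514 + -0.006399·13.9132 = -0.1305  (Ford)
  w_1 = 0.273741·2.7862 + -0.006399·16.7958 = 0.6552  (Starbucks)
  w_2 = 0.273741·1.1534 + -0.006399·15.6400 = 0.2156  (Alcoa)
  w_3 = 0.273741·0.4856 + -0.006399·18.2428 = 0.0162  (Chevron)
  w_4 = 0.273741·1.1044 + -0.006399·9.2021 = 0.2434  (Nike)
Σw_i=1.0000  μᵀw=0.1240
σ²=wᵀΣw=λ₁·μ_p+λ₂ = 0.273741·0.124 + -0.006399 = 0.027544 ≈ 0.0275

-0.1305  0.6552  0.2156  0.0162  0.2434


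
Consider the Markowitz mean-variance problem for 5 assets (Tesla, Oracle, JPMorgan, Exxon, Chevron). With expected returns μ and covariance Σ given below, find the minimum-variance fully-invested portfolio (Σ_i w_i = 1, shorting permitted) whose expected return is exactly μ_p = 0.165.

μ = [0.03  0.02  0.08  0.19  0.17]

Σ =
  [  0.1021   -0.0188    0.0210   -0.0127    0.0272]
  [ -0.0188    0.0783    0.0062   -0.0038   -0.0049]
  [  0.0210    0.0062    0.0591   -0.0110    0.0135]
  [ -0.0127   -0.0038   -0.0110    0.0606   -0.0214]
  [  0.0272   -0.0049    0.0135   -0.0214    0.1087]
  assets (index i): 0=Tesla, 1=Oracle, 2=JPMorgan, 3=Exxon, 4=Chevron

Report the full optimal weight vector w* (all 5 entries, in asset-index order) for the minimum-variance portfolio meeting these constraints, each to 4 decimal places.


-0.0315  0.0212  0.1878  0.5337  0.2887

x=Σ⁻¹μ = [-0.0118  0.4716  1.5887  4.2365  2.2249]
y=Σ⁻¹𝟙 = [10.2475  16.0582  13.9781  25.9858  10.7391]
a=μᵀx=1.319331  b=𝟙ᵀx=8.509803  c=𝟙ᵀy=77.008792  D=ac−b²=29.183367
λ₁=(c·0.165−b)/D = (77.008792·0.165−8.509803)/29.183367 = 0.143803
λ₂=(a−b·0.165)/D = (1.319331−8.509803·0.165)/29.183367 = -0.002905
w* = 0.143803·x + -0.002905·y:
  w_0 = 0.143803·-0.0118 + -0.002905·10.2475 = -0.0315  (Tesla)
  w_1 = 0.143803·0.4716 + -0.002905·16.0582 = 0.0212  (Oracle)
  w_2 = 0.143803·1.5887 + -0.002905·13.9781 = 0.1878  (JPMorgan)
  w_3 = 0.143803·4.2365 + -0.002905·25.9858 = 0.5337  (Exxon)
  w_4 = 0.143803·2.2249 + -0.002905·10.7391 = 0.2887  (Chevron)
Σw_i=1.0000  μᵀw=0.1650
σ²=wᵀΣw=λ₁·μ_p+λ₂ = 0.143803·0.165 + -0.002905 = 0.020822 ≈ 0.0208


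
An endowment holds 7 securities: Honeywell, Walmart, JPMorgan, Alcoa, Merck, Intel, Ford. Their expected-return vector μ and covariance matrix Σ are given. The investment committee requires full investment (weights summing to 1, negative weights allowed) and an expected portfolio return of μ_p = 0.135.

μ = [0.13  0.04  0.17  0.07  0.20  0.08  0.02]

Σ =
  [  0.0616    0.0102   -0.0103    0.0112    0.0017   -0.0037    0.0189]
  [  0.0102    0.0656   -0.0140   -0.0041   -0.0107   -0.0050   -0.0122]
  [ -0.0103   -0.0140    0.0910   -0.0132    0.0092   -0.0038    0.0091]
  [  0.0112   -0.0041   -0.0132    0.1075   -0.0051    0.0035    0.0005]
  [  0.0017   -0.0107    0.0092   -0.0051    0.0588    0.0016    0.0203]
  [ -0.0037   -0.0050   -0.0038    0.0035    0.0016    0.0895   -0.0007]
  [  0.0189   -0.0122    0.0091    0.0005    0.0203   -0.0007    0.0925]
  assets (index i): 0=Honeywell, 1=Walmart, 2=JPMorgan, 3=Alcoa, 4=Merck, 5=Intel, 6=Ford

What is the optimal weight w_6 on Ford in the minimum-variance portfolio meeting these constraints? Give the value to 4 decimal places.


u=Σ⁻¹μ = [2.4374  1.2270  2.2475  0.8638  3.6414  1.0508  -1.1369]
v=Σ⁻¹𝟙 = [11.4934  22.3585  15.5748  11.2180  16.7769  12.8688  6.2340]
a=μᵀu=1.598090  b=𝟙ᵀu=10.331014  c=𝟙ᵀv=96.524418  D=ac−b²=47.524849
λ₁=(c·0.135−b)/D = (96.524418·0.135−10.331014)/47.524849 = 0.056808
λ₂=(a−b·0.135)/D = (1.598090−10.331014·0.135)/47.524849 = 0.004280
w* = 0.056808·u + 0.004280·v:
  w_0 = 0.056808·2.4374 + 0.004280·11.4934 = 0.1877  (Honeywell)
  w_1 = 0.056808·1.2270 + 0.004280·22.3585 = 0.1654  (Walmart)
  w_2 = 0.056808·2.2475 + 0.004280·15.5748 = 0.1943  (JPMorgan)
  w_3 = 0.056808·0.8638 + 0.004280·11.2180 = 0.0971  (Alcoa)
  w_4 = 0.056808·3.6414 + 0.004280·16.7769 = 0.2787  (Merck)
  w_5 = 0.056808·1.0508 + 0.004280·12.8688 = 0.1148  (Intel)
  w_6 = 0.056808·-1.1369 + 0.004280·6.2340 = -0.0379  (Ford)
Σw_i=1.0000  μᵀw=0.1350
σ²=wᵀΣw=λ₁·μ_p+λ₂ = 0.056808·0.135 + 0.004280 = 0.011949 ≈ 0.0119

-0.0379


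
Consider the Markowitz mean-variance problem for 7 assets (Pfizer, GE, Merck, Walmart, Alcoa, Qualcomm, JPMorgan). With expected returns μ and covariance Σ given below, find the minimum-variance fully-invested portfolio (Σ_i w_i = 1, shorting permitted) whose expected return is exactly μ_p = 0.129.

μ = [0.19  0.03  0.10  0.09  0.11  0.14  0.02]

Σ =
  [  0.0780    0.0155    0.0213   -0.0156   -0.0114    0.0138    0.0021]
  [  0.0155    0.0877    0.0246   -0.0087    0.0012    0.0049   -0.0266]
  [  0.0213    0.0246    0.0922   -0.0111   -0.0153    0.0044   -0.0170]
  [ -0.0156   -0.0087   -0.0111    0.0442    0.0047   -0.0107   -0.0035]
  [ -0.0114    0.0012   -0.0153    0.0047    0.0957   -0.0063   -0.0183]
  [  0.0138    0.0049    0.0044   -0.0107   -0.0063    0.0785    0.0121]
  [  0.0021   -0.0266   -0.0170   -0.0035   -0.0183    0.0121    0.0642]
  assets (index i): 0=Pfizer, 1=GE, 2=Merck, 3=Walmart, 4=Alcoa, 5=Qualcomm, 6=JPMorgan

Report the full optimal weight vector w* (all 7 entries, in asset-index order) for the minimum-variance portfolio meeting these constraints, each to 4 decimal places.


0.2700  -0.0342  0.1020  0.3119  0.1527  0.1643  0.0334

g=Σ⁻¹μ = [2.7409  0.0305  1.2730  3.6303  1.7971  1.7198  0.9576]
h=Σ⁻¹𝟙 = [12.5406  17.2411  16.5661  37.5786  19.3879  10.2220  32.3449]
a=μᵀg=1.433321  b=𝟙ᵀg=12.149285  c=𝟙ᵀh=145.881307  D=ac−b²=61.489657
λ₁=(c·0.129−b)/D = (145.881307·0.129−12.149285)/61.489657 = 0.108464
λ₂=(a−b·0.129)/D = (1.433321−12.149285·0.129)/61.489657 = -0.002178
w* = 0.108464·g + -0.002178·h:
  w_0 = 0.108464·2.7409 + -0.002178·12.5406 = 0.2700  (Pfizer)
  w_1 = 0.108464·0.0305 + -0.002178·17.2411 = -0.0342  (GE)
  w_2 = 0.108464·1.2730 + -0.002178·16.5661 = 0.1020  (Merck)
  w_3 = 0.108464·3.6303 + -0.002178·37.5786 = 0.3119  (Walmart)
  w_4 = 0.108464·1.7971 + -0.002178·19.3879 = 0.1527  (Alcoa)
  w_5 = 0.108464·1.7198 + -0.002178·10.2220 = 0.1643  (Qualcomm)
  w_6 = 0.108464·0.9576 + -0.002178·32.3449 = 0.0334  (JPMorgan)
Σw_i=1.0000  μᵀw=0.1290
σ²=wᵀΣw=λ₁·μ_p+λ₂ = 0.108464·0.129 + -0.002178 = 0.011814 ≈ 0.0118


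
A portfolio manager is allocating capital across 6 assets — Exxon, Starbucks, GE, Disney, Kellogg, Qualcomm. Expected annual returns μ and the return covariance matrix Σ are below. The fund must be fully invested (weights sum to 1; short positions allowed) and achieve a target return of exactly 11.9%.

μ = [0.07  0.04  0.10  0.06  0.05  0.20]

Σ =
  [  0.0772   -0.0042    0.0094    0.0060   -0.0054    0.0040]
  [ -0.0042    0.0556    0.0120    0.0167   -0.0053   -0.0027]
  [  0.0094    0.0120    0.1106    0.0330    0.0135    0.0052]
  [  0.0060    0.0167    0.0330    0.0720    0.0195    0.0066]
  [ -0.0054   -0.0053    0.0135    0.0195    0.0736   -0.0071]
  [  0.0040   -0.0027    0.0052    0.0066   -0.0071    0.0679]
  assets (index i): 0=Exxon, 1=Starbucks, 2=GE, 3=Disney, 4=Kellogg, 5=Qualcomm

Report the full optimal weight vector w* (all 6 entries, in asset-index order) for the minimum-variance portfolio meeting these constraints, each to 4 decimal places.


p=Σ⁻¹μ = [0.8370  1.0040  0.5344  -0.2861  1.0837  3.0363]
q=Σ⁻¹𝟙 = [14.0693  20.7186  2.5659  0.6303  17.0408  16.2467]
a=μᵀp=0.796478  b=𝟙ᵀp=6.209385  c=𝟙ᵀq=71.271669  D=ac−b²=18.209820
λ₁=(c·0.119−b)/D = (71.271669·0.119−6.209385)/18.209820 = 0.124765
λ₂=(a−b·0.119)/D = (0.796478−6.209385·0.119)/18.209820 = 0.003161
w* = 0.124765·p + 0.003161·q:
  w_0 = 0.124765·0.8370 + 0.003161·14.0693 = 0.1489  (Exxon)
  w_1 = 0.124765·1.0040 + 0.003161·20.7186 = 0.1908  (Starbucks)
  w_2 = 0.124765·0.5344 + 0.003161·2.5659 = 0.0748  (GE)
  w_3 = 0.124765·-0.2861 + 0.003161·0.6303 = -0.0337  (Disney)
  w_4 = 0.124765·1.0837 + 0.003161·17.0408 = 0.1891  (Kellogg)
  w_5 = 0.124765·3.0363 + 0.003161·16.2467 = 0.4302  (Qualcomm)
Σw_i=1.0000  μᵀw=0.1190
σ²=wᵀΣw=λ₁·μ_p+λ₂ = 0.124765·0.119 + 0.003161 = 0.018008 ≈ 0.0180

0.1489  0.1908  0.0748  -0.0337  0.1891  0.4302


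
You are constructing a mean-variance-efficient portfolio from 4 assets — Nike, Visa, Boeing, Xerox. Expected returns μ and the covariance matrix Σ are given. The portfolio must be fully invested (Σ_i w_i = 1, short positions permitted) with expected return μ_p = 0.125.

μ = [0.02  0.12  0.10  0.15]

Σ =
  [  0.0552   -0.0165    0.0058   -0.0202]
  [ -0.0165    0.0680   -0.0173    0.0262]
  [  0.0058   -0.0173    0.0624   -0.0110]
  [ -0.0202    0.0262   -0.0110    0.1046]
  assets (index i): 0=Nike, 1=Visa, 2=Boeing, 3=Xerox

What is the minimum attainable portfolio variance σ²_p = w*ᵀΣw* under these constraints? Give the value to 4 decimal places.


p=Σ⁻¹μ = [1.2624  2.1259  2.3195  1.3893]
q=Σ⁻¹𝟙 = [26.6766  22.3149  21.7440  11.4092]
a=μᵀp=0.720695  b=𝟙ᵀp=7.097095  c=𝟙ᵀq=82.144635  D=ac−b²=8.832464
λ₁=(c·0.125−b)/D = (82.144635·0.125−7.097095)/8.832464 = 0.359015
λ₂=(a−b·0.125)/D = (0.720695−7.097095·0.125)/8.832464 = -0.018844
w* = 0.359015·p + -0.018844·q:
  w_0 = 0.359015·1.2624 + -0.018844·26.6766 = -0.0495  (Nike)
  w_1 = 0.359015·2.1259 + -0.018844·22.3149 = 0.3427  (Visa)
  w_2 = 0.359015·2.3195 + -0.018844·21.7440 = 0.4230  (Boeing)
  w_3 = 0.359015·1.3893 + -0.018844·11.4092 = 0.2838  (Xerox)
Σw_i=1.0000  μᵀw=0.1250
σ²=wᵀΣw=λ₁·μ_p+λ₂ = 0.359015·0.125 + -0.018844 = 0.026032 ≈ 0.0260

0.0260
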